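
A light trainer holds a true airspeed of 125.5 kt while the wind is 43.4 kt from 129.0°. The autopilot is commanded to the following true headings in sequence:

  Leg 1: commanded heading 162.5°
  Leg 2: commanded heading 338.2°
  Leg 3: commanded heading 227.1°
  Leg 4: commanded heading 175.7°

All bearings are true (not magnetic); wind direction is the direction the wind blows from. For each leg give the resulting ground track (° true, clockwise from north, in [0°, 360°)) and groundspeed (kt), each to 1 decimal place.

Leg 1: track=177.5°, groundspeed=92.5 kt
Leg 2: track=330.8°, groundspeed=164.8 kt
Leg 3: track=245.2°, groundspeed=138.5 kt
Leg 4: track=194.0°, groundspeed=100.8 kt

Leg 1: heading 162.5°; drift +15.0° → track 177.5°, groundspeed 92.5 kt
Leg 2: heading 338.2°; drift -7.4° → track 330.8°, groundspeed 164.8 kt
Leg 3: heading 227.1°; drift +18.1° → track 245.2°, groundspeed 138.5 kt
Leg 4: heading 175.7°; drift +18.3° → track 194.0°, groundspeed 100.8 kt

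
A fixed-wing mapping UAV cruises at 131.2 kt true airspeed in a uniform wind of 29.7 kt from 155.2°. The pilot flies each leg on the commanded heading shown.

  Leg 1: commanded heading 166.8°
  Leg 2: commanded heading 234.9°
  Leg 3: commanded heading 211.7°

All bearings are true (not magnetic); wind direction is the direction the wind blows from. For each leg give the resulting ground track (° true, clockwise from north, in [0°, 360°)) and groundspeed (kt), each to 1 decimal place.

Leg 1: track=170.1°, groundspeed=102.3 kt
Leg 2: track=248.0°, groundspeed=129.2 kt
Leg 3: track=223.9°, groundspeed=117.4 kt

Leg 1: heading 166.8°; drift +3.3° → track 170.1°, groundspeed 102.3 kt
Leg 2: heading 234.9°; drift +13.1° → track 248.0°, groundspeed 129.2 kt
Leg 3: heading 211.7°; drift +12.2° → track 223.9°, groundspeed 117.4 kt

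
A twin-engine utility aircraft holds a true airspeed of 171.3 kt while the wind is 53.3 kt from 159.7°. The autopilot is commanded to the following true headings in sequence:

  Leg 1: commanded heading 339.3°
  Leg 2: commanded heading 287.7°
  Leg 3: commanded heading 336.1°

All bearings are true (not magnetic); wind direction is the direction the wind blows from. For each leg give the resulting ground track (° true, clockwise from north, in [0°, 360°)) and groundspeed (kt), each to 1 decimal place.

Leg 1: track=339.4°, groundspeed=224.6 kt
Leg 2: track=299.3°, groundspeed=208.4 kt
Leg 3: track=337.0°, groundspeed=224.5 kt

Leg 1: heading 339.3°; drift +0.1° → track 339.4°, groundspeed 224.6 kt
Leg 2: heading 287.7°; drift +11.6° → track 299.3°, groundspeed 208.4 kt
Leg 3: heading 336.1°; drift +0.9° → track 337.0°, groundspeed 224.5 kt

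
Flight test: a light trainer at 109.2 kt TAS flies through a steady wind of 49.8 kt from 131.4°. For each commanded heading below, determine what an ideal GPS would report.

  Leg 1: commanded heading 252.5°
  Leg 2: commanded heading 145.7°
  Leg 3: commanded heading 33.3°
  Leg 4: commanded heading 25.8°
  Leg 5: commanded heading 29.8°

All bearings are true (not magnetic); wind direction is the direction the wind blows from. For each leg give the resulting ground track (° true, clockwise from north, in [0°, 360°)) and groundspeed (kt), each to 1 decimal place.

Leg 1: track=270.0°, groundspeed=141.5 kt
Leg 2: track=157.1°, groundspeed=62.2 kt
Leg 3: track=10.3°, groundspeed=126.2 kt
Leg 4: track=4.4°, groundspeed=131.6 kt
Leg 5: track=7.5°, groundspeed=128.8 kt

Leg 1: heading 252.5°; drift +17.5° → track 270.0°, groundspeed 141.5 kt
Leg 2: heading 145.7°; drift +11.4° → track 157.1°, groundspeed 62.2 kt
Leg 3: heading 33.3°; drift -23.0° → track 10.3°, groundspeed 126.2 kt
Leg 4: heading 25.8°; drift -21.4° → track 4.4°, groundspeed 131.6 kt
Leg 5: heading 29.8°; drift -22.3° → track 7.5°, groundspeed 128.8 kt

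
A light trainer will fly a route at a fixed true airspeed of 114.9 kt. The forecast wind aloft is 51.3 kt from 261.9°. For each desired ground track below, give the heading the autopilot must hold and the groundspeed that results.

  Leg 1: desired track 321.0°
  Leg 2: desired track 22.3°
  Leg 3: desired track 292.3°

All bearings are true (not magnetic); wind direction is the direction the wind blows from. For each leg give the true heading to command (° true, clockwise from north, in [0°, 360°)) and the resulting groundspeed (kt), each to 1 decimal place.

Leg 1: heading=298.5°, groundspeed=79.8 kt
Leg 2: heading=359.7°, groundspeed=132.0 kt
Leg 3: heading=279.2°, groundspeed=67.7 kt

Leg 1: desired track 321.0°; wind correction -22.5° → command heading 298.5°, groundspeed 79.8 kt
Leg 2: desired track 22.3°; wind correction -22.6° → command heading 359.7°, groundspeed 132.0 kt
Leg 3: desired track 292.3°; wind correction -13.1° → command heading 279.2°, groundspeed 67.7 kt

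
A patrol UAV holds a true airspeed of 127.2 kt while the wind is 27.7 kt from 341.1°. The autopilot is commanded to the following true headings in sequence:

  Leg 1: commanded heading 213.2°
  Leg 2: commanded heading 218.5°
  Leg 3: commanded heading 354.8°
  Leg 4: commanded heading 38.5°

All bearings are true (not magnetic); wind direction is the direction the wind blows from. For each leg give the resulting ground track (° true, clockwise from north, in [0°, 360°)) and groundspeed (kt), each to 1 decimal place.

Leg 1: heading 213.2°; drift -8.6° → track 204.6°, groundspeed 145.9 kt
Leg 2: heading 218.5°; drift -9.3° → track 209.2°, groundspeed 144.0 kt
Leg 3: heading 354.8°; drift +3.7° → track 358.5°, groundspeed 100.5 kt
Leg 4: heading 38.5°; drift +11.7° → track 50.2°, groundspeed 114.7 kt

Leg 1: track=204.6°, groundspeed=145.9 kt
Leg 2: track=209.2°, groundspeed=144.0 kt
Leg 3: track=358.5°, groundspeed=100.5 kt
Leg 4: track=50.2°, groundspeed=114.7 kt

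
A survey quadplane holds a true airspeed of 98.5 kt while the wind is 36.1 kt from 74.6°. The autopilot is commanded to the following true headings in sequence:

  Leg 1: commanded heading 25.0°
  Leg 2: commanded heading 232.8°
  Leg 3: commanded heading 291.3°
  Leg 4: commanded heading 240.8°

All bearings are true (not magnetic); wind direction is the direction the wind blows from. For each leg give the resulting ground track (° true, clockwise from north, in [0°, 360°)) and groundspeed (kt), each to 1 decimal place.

Leg 1: track=4.9°, groundspeed=80.0 kt
Leg 2: track=238.6°, groundspeed=132.7 kt
Leg 3: track=281.7°, groundspeed=129.3 kt
Leg 4: track=244.5°, groundspeed=133.8 kt

Leg 1: heading 25.0°; drift -20.1° → track 4.9°, groundspeed 80.0 kt
Leg 2: heading 232.8°; drift +5.8° → track 238.6°, groundspeed 132.7 kt
Leg 3: heading 291.3°; drift -9.6° → track 281.7°, groundspeed 129.3 kt
Leg 4: heading 240.8°; drift +3.7° → track 244.5°, groundspeed 133.8 kt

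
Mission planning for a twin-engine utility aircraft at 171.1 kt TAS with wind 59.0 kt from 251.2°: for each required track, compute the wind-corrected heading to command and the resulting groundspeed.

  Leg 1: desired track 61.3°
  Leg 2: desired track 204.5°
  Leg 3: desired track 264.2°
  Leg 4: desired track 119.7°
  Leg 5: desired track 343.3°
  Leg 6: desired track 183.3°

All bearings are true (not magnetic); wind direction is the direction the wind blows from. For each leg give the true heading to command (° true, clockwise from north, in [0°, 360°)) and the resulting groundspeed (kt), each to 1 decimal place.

Leg 1: heading=57.9°, groundspeed=228.9 kt
Leg 2: heading=219.0°, groundspeed=125.2 kt
Leg 3: heading=259.8°, groundspeed=113.1 kt
Leg 4: heading=134.7°, groundspeed=204.4 kt
Leg 5: heading=323.1°, groundspeed=162.8 kt
Leg 6: heading=201.9°, groundspeed=139.9 kt

Leg 1: desired track 61.3°; wind correction -3.4° → command heading 57.9°, groundspeed 228.9 kt
Leg 2: desired track 204.5°; wind correction +14.5° → command heading 219.0°, groundspeed 125.2 kt
Leg 3: desired track 264.2°; wind correction -4.4° → command heading 259.8°, groundspeed 113.1 kt
Leg 4: desired track 119.7°; wind correction +15.0° → command heading 134.7°, groundspeed 204.4 kt
Leg 5: desired track 343.3°; wind correction -20.2° → command heading 323.1°, groundspeed 162.8 kt
Leg 6: desired track 183.3°; wind correction +18.6° → command heading 201.9°, groundspeed 139.9 kt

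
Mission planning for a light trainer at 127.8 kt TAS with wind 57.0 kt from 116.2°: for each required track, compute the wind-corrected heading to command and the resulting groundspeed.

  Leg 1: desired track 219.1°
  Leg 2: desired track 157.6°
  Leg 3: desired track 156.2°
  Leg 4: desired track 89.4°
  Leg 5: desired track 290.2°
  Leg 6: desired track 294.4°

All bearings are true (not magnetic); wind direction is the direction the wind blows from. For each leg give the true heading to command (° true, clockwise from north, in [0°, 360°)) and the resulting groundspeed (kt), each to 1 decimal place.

Leg 1: heading=193.3°, groundspeed=127.8 kt
Leg 2: heading=140.4°, groundspeed=79.4 kt
Leg 3: heading=139.5°, groundspeed=78.8 kt
Leg 4: heading=101.0°, groundspeed=74.3 kt
Leg 5: heading=287.5°, groundspeed=184.3 kt
Leg 6: heading=293.6°, groundspeed=184.8 kt

Leg 1: desired track 219.1°; wind correction -25.8° → command heading 193.3°, groundspeed 127.8 kt
Leg 2: desired track 157.6°; wind correction -17.2° → command heading 140.4°, groundspeed 79.4 kt
Leg 3: desired track 156.2°; wind correction -16.7° → command heading 139.5°, groundspeed 78.8 kt
Leg 4: desired track 89.4°; wind correction +11.6° → command heading 101.0°, groundspeed 74.3 kt
Leg 5: desired track 290.2°; wind correction -2.7° → command heading 287.5°, groundspeed 184.3 kt
Leg 6: desired track 294.4°; wind correction -0.8° → command heading 293.6°, groundspeed 184.8 kt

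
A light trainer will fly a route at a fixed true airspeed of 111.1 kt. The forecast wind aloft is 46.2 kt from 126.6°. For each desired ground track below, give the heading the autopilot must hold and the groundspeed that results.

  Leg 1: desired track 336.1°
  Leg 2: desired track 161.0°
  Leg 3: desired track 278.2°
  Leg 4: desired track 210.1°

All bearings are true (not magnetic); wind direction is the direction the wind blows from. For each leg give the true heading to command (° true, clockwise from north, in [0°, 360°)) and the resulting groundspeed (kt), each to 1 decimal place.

Leg 1: heading=347.9°, groundspeed=149.0 kt
Leg 2: heading=147.4°, groundspeed=69.9 kt
Leg 3: heading=266.8°, groundspeed=149.5 kt
Leg 4: heading=185.7°, groundspeed=95.9 kt

Leg 1: desired track 336.1°; wind correction +11.8° → command heading 347.9°, groundspeed 149.0 kt
Leg 2: desired track 161.0°; wind correction -13.6° → command heading 147.4°, groundspeed 69.9 kt
Leg 3: desired track 278.2°; wind correction -11.4° → command heading 266.8°, groundspeed 149.5 kt
Leg 4: desired track 210.1°; wind correction -24.4° → command heading 185.7°, groundspeed 95.9 kt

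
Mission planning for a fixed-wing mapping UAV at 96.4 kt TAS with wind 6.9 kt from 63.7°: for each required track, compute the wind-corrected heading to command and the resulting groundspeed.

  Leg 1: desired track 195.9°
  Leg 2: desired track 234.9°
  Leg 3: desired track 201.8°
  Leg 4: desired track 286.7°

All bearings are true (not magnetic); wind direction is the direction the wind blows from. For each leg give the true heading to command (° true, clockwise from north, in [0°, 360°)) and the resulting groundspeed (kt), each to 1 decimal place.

Leg 1: desired track 195.9°; wind correction -3.0° → command heading 192.9°, groundspeed 100.9 kt
Leg 2: desired track 234.9°; wind correction -0.6° → command heading 234.3°, groundspeed 103.2 kt
Leg 3: desired track 201.8°; wind correction -2.7° → command heading 199.1°, groundspeed 101.4 kt
Leg 4: desired track 286.7°; wind correction +2.8° → command heading 289.5°, groundspeed 101.3 kt

Leg 1: heading=192.9°, groundspeed=100.9 kt
Leg 2: heading=234.3°, groundspeed=103.2 kt
Leg 3: heading=199.1°, groundspeed=101.4 kt
Leg 4: heading=289.5°, groundspeed=101.3 kt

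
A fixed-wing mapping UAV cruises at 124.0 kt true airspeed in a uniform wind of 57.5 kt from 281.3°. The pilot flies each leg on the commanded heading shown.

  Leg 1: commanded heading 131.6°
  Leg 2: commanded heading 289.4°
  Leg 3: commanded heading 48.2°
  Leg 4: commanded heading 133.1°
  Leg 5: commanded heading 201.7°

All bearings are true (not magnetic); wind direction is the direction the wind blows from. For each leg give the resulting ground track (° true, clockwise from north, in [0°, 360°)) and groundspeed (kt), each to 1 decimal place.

Leg 1: heading 131.6°; drift -9.5° → track 122.1°, groundspeed 176.1 kt
Leg 2: heading 289.4°; drift +6.9° → track 296.3°, groundspeed 67.6 kt
Leg 3: heading 48.2°; drift +16.2° → track 64.4°, groundspeed 165.1 kt
Leg 4: heading 133.1°; drift -9.9° → track 123.2°, groundspeed 175.5 kt
Leg 5: heading 201.7°; drift -26.5° → track 175.2°, groundspeed 126.9 kt

Leg 1: track=122.1°, groundspeed=176.1 kt
Leg 2: track=296.3°, groundspeed=67.6 kt
Leg 3: track=64.4°, groundspeed=165.1 kt
Leg 4: track=123.2°, groundspeed=175.5 kt
Leg 5: track=175.2°, groundspeed=126.9 kt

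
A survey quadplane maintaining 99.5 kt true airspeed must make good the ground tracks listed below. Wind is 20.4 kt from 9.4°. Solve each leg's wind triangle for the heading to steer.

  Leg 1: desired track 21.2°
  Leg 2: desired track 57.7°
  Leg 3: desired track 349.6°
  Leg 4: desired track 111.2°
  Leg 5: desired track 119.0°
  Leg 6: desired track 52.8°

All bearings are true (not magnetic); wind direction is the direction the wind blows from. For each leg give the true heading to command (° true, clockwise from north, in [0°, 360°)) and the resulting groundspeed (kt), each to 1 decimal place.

Leg 1: desired track 21.2°; wind correction -2.4° → command heading 18.8°, groundspeed 79.4 kt
Leg 2: desired track 57.7°; wind correction -8.8° → command heading 48.9°, groundspeed 84.8 kt
Leg 3: desired track 349.6°; wind correction +4.0° → command heading 353.6°, groundspeed 80.1 kt
Leg 4: desired track 111.2°; wind correction -11.6° → command heading 99.6°, groundspeed 101.6 kt
Leg 5: desired track 119.0°; wind correction -11.1° → command heading 107.9°, groundspeed 104.5 kt
Leg 6: desired track 52.8°; wind correction -8.1° → command heading 44.7°, groundspeed 83.7 kt

Leg 1: heading=18.8°, groundspeed=79.4 kt
Leg 2: heading=48.9°, groundspeed=84.8 kt
Leg 3: heading=353.6°, groundspeed=80.1 kt
Leg 4: heading=99.6°, groundspeed=101.6 kt
Leg 5: heading=107.9°, groundspeed=104.5 kt
Leg 6: heading=44.7°, groundspeed=83.7 kt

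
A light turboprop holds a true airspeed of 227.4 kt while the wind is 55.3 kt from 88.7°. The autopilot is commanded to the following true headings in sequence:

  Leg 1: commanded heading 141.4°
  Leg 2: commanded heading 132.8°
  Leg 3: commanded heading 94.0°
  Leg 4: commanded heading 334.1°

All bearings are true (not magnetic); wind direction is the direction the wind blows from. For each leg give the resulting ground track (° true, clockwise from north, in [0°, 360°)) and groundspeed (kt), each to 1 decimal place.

Leg 1: heading 141.4°; drift +12.8° → track 154.2°, groundspeed 198.8 kt
Leg 2: heading 132.8°; drift +11.6° → track 144.4°, groundspeed 191.6 kt
Leg 3: heading 94.0°; drift +1.7° → track 95.7°, groundspeed 172.4 kt
Leg 4: heading 334.1°; drift -11.4° → track 322.7°, groundspeed 255.4 kt

Leg 1: track=154.2°, groundspeed=198.8 kt
Leg 2: track=144.4°, groundspeed=191.6 kt
Leg 3: track=95.7°, groundspeed=172.4 kt
Leg 4: track=322.7°, groundspeed=255.4 kt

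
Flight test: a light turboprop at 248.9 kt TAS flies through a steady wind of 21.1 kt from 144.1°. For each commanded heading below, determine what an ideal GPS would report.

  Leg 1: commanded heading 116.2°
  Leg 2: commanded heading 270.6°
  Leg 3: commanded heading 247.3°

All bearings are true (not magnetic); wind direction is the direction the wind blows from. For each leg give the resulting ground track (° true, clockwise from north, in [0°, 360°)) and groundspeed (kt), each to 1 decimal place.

Leg 1: heading 116.2°; drift -2.5° → track 113.7°, groundspeed 230.5 kt
Leg 2: heading 270.6°; drift +3.7° → track 274.3°, groundspeed 262.0 kt
Leg 3: heading 247.3°; drift +4.6° → track 251.9°, groundspeed 254.5 kt

Leg 1: track=113.7°, groundspeed=230.5 kt
Leg 2: track=274.3°, groundspeed=262.0 kt
Leg 3: track=251.9°, groundspeed=254.5 kt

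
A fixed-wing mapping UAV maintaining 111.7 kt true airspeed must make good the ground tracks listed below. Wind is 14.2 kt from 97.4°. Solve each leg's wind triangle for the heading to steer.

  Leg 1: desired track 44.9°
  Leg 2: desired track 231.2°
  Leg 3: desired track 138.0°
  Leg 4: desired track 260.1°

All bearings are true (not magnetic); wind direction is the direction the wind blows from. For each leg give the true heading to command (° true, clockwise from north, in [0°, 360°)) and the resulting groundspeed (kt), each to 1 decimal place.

Leg 1: desired track 44.9°; wind correction +5.8° → command heading 50.7°, groundspeed 102.5 kt
Leg 2: desired track 231.2°; wind correction -5.3° → command heading 225.9°, groundspeed 121.1 kt
Leg 3: desired track 138.0°; wind correction -4.7° → command heading 133.3°, groundspeed 100.5 kt
Leg 4: desired track 260.1°; wind correction -2.2° → command heading 257.9°, groundspeed 125.2 kt

Leg 1: heading=50.7°, groundspeed=102.5 kt
Leg 2: heading=225.9°, groundspeed=121.1 kt
Leg 3: heading=133.3°, groundspeed=100.5 kt
Leg 4: heading=257.9°, groundspeed=125.2 kt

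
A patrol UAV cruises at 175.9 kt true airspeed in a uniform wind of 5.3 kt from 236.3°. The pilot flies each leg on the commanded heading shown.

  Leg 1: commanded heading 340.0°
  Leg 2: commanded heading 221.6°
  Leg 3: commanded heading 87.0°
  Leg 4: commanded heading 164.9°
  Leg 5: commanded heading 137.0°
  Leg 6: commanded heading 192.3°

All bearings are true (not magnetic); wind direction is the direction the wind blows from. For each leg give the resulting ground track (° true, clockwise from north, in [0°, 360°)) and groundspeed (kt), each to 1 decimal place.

Leg 1: track=341.7°, groundspeed=177.2 kt
Leg 2: track=221.1°, groundspeed=170.8 kt
Leg 3: track=86.1°, groundspeed=180.5 kt
Leg 4: track=163.2°, groundspeed=174.3 kt
Leg 5: track=135.3°, groundspeed=176.8 kt
Leg 6: track=191.1°, groundspeed=172.1 kt

Leg 1: heading 340.0°; drift +1.7° → track 341.7°, groundspeed 177.2 kt
Leg 2: heading 221.6°; drift -0.5° → track 221.1°, groundspeed 170.8 kt
Leg 3: heading 87.0°; drift -0.9° → track 86.1°, groundspeed 180.5 kt
Leg 4: heading 164.9°; drift -1.7° → track 163.2°, groundspeed 174.3 kt
Leg 5: heading 137.0°; drift -1.7° → track 135.3°, groundspeed 176.8 kt
Leg 6: heading 192.3°; drift -1.2° → track 191.1°, groundspeed 172.1 kt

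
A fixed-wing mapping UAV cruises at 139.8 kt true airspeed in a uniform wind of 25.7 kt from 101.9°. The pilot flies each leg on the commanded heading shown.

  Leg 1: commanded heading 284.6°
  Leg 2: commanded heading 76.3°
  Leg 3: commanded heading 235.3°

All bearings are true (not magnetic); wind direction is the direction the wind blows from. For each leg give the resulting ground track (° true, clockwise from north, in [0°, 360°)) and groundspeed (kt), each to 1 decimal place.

Leg 1: track=284.2°, groundspeed=165.5 kt
Leg 2: track=70.9°, groundspeed=117.2 kt
Leg 3: track=242.1°, groundspeed=158.6 kt

Leg 1: heading 284.6°; drift -0.4° → track 284.2°, groundspeed 165.5 kt
Leg 2: heading 76.3°; drift -5.4° → track 70.9°, groundspeed 117.2 kt
Leg 3: heading 235.3°; drift +6.8° → track 242.1°, groundspeed 158.6 kt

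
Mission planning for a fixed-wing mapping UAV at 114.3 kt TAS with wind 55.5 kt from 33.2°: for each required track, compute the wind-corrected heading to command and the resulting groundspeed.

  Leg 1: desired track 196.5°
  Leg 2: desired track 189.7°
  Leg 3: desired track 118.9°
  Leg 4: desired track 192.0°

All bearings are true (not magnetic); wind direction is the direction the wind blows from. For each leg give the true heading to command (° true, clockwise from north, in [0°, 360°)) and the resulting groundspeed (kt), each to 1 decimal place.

Leg 1: heading=188.5°, groundspeed=166.3 kt
Leg 2: heading=178.5°, groundspeed=163.0 kt
Leg 3: heading=89.9°, groundspeed=95.8 kt
Leg 4: heading=181.9°, groundspeed=164.3 kt

Leg 1: desired track 196.5°; wind correction -8.0° → command heading 188.5°, groundspeed 166.3 kt
Leg 2: desired track 189.7°; wind correction -11.2° → command heading 178.5°, groundspeed 163.0 kt
Leg 3: desired track 118.9°; wind correction -29.0° → command heading 89.9°, groundspeed 95.8 kt
Leg 4: desired track 192.0°; wind correction -10.1° → command heading 181.9°, groundspeed 164.3 kt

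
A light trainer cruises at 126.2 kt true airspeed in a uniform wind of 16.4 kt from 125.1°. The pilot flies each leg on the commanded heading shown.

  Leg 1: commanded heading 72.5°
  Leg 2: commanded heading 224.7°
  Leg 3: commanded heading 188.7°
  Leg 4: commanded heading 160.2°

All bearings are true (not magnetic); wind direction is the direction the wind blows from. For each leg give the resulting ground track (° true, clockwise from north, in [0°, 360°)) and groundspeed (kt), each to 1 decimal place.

Leg 1: track=66.1°, groundspeed=117.0 kt
Leg 2: track=231.8°, groundspeed=129.9 kt
Leg 3: track=195.7°, groundspeed=119.8 kt
Leg 4: track=165.0°, groundspeed=113.2 kt

Leg 1: heading 72.5°; drift -6.4° → track 66.1°, groundspeed 117.0 kt
Leg 2: heading 224.7°; drift +7.1° → track 231.8°, groundspeed 129.9 kt
Leg 3: heading 188.7°; drift +7.0° → track 195.7°, groundspeed 119.8 kt
Leg 4: heading 160.2°; drift +4.8° → track 165.0°, groundspeed 113.2 kt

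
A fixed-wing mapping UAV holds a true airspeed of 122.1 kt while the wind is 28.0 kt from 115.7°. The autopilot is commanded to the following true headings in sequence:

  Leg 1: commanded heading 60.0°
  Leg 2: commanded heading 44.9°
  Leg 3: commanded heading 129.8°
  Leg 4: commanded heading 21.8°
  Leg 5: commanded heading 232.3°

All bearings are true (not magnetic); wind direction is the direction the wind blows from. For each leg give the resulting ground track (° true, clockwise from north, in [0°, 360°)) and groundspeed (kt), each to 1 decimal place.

Leg 1: track=47.7°, groundspeed=108.8 kt
Leg 2: track=31.7°, groundspeed=115.9 kt
Leg 3: track=133.9°, groundspeed=95.2 kt
Leg 4: track=9.1°, groundspeed=127.1 kt
Leg 5: track=242.8°, groundspeed=136.9 kt

Leg 1: heading 60.0°; drift -12.3° → track 47.7°, groundspeed 108.8 kt
Leg 2: heading 44.9°; drift -13.2° → track 31.7°, groundspeed 115.9 kt
Leg 3: heading 129.8°; drift +4.1° → track 133.9°, groundspeed 95.2 kt
Leg 4: heading 21.8°; drift -12.7° → track 9.1°, groundspeed 127.1 kt
Leg 5: heading 232.3°; drift +10.5° → track 242.8°, groundspeed 136.9 kt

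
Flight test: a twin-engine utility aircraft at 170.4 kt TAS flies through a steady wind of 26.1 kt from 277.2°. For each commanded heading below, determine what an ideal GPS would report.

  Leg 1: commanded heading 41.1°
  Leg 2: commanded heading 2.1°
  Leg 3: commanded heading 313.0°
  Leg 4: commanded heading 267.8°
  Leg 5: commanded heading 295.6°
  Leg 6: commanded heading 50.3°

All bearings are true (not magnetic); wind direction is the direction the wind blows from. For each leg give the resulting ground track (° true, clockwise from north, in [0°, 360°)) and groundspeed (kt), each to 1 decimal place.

Leg 1: track=47.8°, groundspeed=186.2 kt
Leg 2: track=10.9°, groundspeed=170.1 kt
Leg 3: track=318.8°, groundspeed=150.0 kt
Leg 4: track=266.1°, groundspeed=144.7 kt
Leg 5: track=298.8°, groundspeed=145.9 kt
Leg 6: track=56.1°, groundspeed=189.2 kt

Leg 1: heading 41.1°; drift +6.7° → track 47.8°, groundspeed 186.2 kt
Leg 2: heading 2.1°; drift +8.8° → track 10.9°, groundspeed 170.1 kt
Leg 3: heading 313.0°; drift +5.8° → track 318.8°, groundspeed 150.0 kt
Leg 4: heading 267.8°; drift -1.7° → track 266.1°, groundspeed 144.7 kt
Leg 5: heading 295.6°; drift +3.2° → track 298.8°, groundspeed 145.9 kt
Leg 6: heading 50.3°; drift +5.8° → track 56.1°, groundspeed 189.2 kt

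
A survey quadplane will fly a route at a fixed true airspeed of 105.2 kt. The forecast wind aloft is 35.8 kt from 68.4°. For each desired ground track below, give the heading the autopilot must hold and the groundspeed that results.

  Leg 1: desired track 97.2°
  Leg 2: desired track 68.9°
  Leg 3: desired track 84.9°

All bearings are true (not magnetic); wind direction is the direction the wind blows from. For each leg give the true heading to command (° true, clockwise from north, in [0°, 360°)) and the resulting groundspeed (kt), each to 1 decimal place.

Leg 1: desired track 97.2°; wind correction -9.4° → command heading 87.8°, groundspeed 72.4 kt
Leg 2: desired track 68.9°; wind correction -0.2° → command heading 68.7°, groundspeed 69.4 kt
Leg 3: desired track 84.9°; wind correction -5.5° → command heading 79.4°, groundspeed 70.4 kt

Leg 1: heading=87.8°, groundspeed=72.4 kt
Leg 2: heading=68.7°, groundspeed=69.4 kt
Leg 3: heading=79.4°, groundspeed=70.4 kt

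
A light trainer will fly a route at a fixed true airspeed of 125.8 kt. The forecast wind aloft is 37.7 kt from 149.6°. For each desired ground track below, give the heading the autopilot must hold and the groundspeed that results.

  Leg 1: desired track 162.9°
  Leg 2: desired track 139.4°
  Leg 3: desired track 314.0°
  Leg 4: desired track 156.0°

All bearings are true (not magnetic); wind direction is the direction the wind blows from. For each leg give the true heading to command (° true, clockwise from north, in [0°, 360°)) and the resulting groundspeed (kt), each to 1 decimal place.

Leg 1: heading=158.9°, groundspeed=88.8 kt
Leg 2: heading=142.4°, groundspeed=88.5 kt
Leg 3: heading=309.4°, groundspeed=161.7 kt
Leg 4: heading=154.1°, groundspeed=88.3 kt

Leg 1: desired track 162.9°; wind correction -4.0° → command heading 158.9°, groundspeed 88.8 kt
Leg 2: desired track 139.4°; wind correction +3.0° → command heading 142.4°, groundspeed 88.5 kt
Leg 3: desired track 314.0°; wind correction -4.6° → command heading 309.4°, groundspeed 161.7 kt
Leg 4: desired track 156.0°; wind correction -1.9° → command heading 154.1°, groundspeed 88.3 kt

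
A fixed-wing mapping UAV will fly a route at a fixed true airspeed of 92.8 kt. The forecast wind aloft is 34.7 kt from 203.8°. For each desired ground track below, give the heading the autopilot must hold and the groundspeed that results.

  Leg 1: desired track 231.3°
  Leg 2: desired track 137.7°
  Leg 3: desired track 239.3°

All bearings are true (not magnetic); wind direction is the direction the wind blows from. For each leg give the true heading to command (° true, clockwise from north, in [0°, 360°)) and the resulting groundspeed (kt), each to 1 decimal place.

Leg 1: desired track 231.3°; wind correction -9.9° → command heading 221.4°, groundspeed 60.6 kt
Leg 2: desired track 137.7°; wind correction +20.0° → command heading 157.7°, groundspeed 73.2 kt
Leg 3: desired track 239.3°; wind correction -12.5° → command heading 226.8°, groundspeed 62.3 kt

Leg 1: heading=221.4°, groundspeed=60.6 kt
Leg 2: heading=157.7°, groundspeed=73.2 kt
Leg 3: heading=226.8°, groundspeed=62.3 kt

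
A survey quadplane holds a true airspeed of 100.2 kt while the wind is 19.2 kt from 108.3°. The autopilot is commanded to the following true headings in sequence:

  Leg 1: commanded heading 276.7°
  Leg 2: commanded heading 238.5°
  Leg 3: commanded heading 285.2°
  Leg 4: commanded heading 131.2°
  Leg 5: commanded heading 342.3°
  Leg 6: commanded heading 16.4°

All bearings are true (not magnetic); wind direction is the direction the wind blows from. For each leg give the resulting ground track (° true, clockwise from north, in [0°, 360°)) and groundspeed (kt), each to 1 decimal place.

Leg 1: track=278.6°, groundspeed=119.1 kt
Leg 2: track=245.9°, groundspeed=113.5 kt
Leg 3: track=285.7°, groundspeed=119.4 kt
Leg 4: track=136.4°, groundspeed=82.9 kt
Leg 5: track=334.4°, groundspeed=112.6 kt
Leg 6: track=5.6°, groundspeed=102.6 kt

Leg 1: heading 276.7°; drift +1.9° → track 278.6°, groundspeed 119.1 kt
Leg 2: heading 238.5°; drift +7.4° → track 245.9°, groundspeed 113.5 kt
Leg 3: heading 285.2°; drift +0.5° → track 285.7°, groundspeed 119.4 kt
Leg 4: heading 131.2°; drift +5.2° → track 136.4°, groundspeed 82.9 kt
Leg 5: heading 342.3°; drift -7.9° → track 334.4°, groundspeed 112.6 kt
Leg 6: heading 16.4°; drift -10.8° → track 5.6°, groundspeed 102.6 kt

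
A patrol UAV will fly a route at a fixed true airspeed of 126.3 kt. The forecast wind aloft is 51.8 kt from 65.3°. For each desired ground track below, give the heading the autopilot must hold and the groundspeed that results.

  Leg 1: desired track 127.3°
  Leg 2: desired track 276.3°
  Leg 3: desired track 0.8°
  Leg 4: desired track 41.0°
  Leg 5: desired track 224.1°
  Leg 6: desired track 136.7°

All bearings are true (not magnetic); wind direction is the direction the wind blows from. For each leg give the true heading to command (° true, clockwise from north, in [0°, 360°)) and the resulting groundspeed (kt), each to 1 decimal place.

Leg 1: heading=106.1°, groundspeed=93.4 kt
Leg 2: heading=288.5°, groundspeed=167.9 kt
Leg 3: heading=22.5°, groundspeed=95.0 kt
Leg 4: heading=50.7°, groundspeed=77.3 kt
Leg 5: heading=215.6°, groundspeed=173.2 kt
Leg 6: heading=113.8°, groundspeed=99.8 kt

Leg 1: desired track 127.3°; wind correction -21.2° → command heading 106.1°, groundspeed 93.4 kt
Leg 2: desired track 276.3°; wind correction +12.2° → command heading 288.5°, groundspeed 167.9 kt
Leg 3: desired track 0.8°; wind correction +21.7° → command heading 22.5°, groundspeed 95.0 kt
Leg 4: desired track 41.0°; wind correction +9.7° → command heading 50.7°, groundspeed 77.3 kt
Leg 5: desired track 224.1°; wind correction -8.5° → command heading 215.6°, groundspeed 173.2 kt
Leg 6: desired track 136.7°; wind correction -22.9° → command heading 113.8°, groundspeed 99.8 kt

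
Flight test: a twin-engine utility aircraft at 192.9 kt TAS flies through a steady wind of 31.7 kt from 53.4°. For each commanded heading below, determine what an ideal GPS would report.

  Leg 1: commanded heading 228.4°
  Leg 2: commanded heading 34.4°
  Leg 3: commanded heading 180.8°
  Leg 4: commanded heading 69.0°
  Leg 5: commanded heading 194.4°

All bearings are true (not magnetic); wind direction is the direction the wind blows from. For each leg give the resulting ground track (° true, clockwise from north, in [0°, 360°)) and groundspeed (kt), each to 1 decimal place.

Leg 1: heading 228.4°; drift +0.7° → track 229.1°, groundspeed 224.5 kt
Leg 2: heading 34.4°; drift -3.6° → track 30.8°, groundspeed 163.3 kt
Leg 3: heading 180.8°; drift +6.8° → track 187.6°, groundspeed 213.6 kt
Leg 4: heading 69.0°; drift +3.0° → track 72.0°, groundspeed 162.6 kt
Leg 5: heading 194.4°; drift +5.2° → track 199.6°, groundspeed 218.4 kt

Leg 1: track=229.1°, groundspeed=224.5 kt
Leg 2: track=30.8°, groundspeed=163.3 kt
Leg 3: track=187.6°, groundspeed=213.6 kt
Leg 4: track=72.0°, groundspeed=162.6 kt
Leg 5: track=199.6°, groundspeed=218.4 kt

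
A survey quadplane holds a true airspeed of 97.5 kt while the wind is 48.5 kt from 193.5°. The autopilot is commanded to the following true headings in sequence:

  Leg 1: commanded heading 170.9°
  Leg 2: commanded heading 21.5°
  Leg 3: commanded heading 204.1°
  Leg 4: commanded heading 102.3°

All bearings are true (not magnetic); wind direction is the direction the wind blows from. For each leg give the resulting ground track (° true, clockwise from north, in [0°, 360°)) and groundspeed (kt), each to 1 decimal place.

Leg 1: heading 170.9°; drift -19.5° → track 151.4°, groundspeed 55.9 kt
Leg 2: heading 21.5°; drift -2.7° → track 18.8°, groundspeed 145.7 kt
Leg 3: heading 204.1°; drift +10.2° → track 214.3°, groundspeed 50.6 kt
Leg 4: heading 102.3°; drift -26.2° → track 76.1°, groundspeed 109.8 kt

Leg 1: track=151.4°, groundspeed=55.9 kt
Leg 2: track=18.8°, groundspeed=145.7 kt
Leg 3: track=214.3°, groundspeed=50.6 kt
Leg 4: track=76.1°, groundspeed=109.8 kt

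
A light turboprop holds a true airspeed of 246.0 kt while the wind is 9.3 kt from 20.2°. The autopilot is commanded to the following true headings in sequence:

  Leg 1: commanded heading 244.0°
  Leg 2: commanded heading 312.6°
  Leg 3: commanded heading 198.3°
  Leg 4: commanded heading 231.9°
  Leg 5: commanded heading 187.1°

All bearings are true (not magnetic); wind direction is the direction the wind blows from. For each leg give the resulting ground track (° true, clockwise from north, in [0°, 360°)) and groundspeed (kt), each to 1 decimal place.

Leg 1: track=242.5°, groundspeed=252.8 kt
Leg 2: track=310.6°, groundspeed=242.6 kt
Leg 3: track=198.4°, groundspeed=255.3 kt
Leg 4: track=230.8°, groundspeed=254.0 kt
Leg 5: track=187.6°, groundspeed=255.1 kt

Leg 1: heading 244.0°; drift -1.5° → track 242.5°, groundspeed 252.8 kt
Leg 2: heading 312.6°; drift -2.0° → track 310.6°, groundspeed 242.6 kt
Leg 3: heading 198.3°; drift +0.1° → track 198.4°, groundspeed 255.3 kt
Leg 4: heading 231.9°; drift -1.1° → track 230.8°, groundspeed 254.0 kt
Leg 5: heading 187.1°; drift +0.5° → track 187.6°, groundspeed 255.1 kt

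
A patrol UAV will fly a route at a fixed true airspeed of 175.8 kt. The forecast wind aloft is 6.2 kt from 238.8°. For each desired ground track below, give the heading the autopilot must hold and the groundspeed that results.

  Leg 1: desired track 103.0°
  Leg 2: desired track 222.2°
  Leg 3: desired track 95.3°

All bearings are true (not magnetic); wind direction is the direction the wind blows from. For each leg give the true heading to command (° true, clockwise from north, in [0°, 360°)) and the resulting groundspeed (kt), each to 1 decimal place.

Leg 1: desired track 103.0°; wind correction +1.4° → command heading 104.4°, groundspeed 180.2 kt
Leg 2: desired track 222.2°; wind correction +0.6° → command heading 222.8°, groundspeed 169.8 kt
Leg 3: desired track 95.3°; wind correction +1.2° → command heading 96.5°, groundspeed 180.7 kt

Leg 1: heading=104.4°, groundspeed=180.2 kt
Leg 2: heading=222.8°, groundspeed=169.8 kt
Leg 3: heading=96.5°, groundspeed=180.7 kt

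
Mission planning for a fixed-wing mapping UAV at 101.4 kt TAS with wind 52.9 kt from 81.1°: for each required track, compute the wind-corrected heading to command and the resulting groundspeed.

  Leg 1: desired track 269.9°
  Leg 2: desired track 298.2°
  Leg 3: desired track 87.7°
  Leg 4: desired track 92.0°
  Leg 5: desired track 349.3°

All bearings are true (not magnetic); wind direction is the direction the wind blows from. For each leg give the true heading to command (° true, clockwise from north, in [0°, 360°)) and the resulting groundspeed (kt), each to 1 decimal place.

Leg 1: heading=274.5°, groundspeed=153.4 kt
Leg 2: heading=316.5°, groundspeed=138.4 kt
Leg 3: heading=84.3°, groundspeed=48.7 kt
Leg 4: heading=86.3°, groundspeed=49.0 kt
Leg 5: heading=20.7°, groundspeed=88.2 kt

Leg 1: desired track 269.9°; wind correction +4.6° → command heading 274.5°, groundspeed 153.4 kt
Leg 2: desired track 298.2°; wind correction +18.3° → command heading 316.5°, groundspeed 138.4 kt
Leg 3: desired track 87.7°; wind correction -3.4° → command heading 84.3°, groundspeed 48.7 kt
Leg 4: desired track 92.0°; wind correction -5.7° → command heading 86.3°, groundspeed 49.0 kt
Leg 5: desired track 349.3°; wind correction +31.4° → command heading 20.7°, groundspeed 88.2 kt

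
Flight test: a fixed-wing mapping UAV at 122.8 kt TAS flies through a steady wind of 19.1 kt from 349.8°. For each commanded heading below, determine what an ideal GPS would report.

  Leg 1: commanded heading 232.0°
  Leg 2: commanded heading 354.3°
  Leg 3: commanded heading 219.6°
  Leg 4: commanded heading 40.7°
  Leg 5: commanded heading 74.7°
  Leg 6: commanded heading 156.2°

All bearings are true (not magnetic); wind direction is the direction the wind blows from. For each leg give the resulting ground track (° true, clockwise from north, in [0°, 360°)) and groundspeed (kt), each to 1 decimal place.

Leg 1: track=224.7°, groundspeed=132.8 kt
Leg 2: track=355.1°, groundspeed=103.8 kt
Leg 3: track=213.4°, groundspeed=135.9 kt
Leg 4: track=48.3°, groundspeed=111.7 kt
Leg 5: track=83.6°, groundspeed=122.6 kt
Leg 6: track=158.0°, groundspeed=141.4 kt

Leg 1: heading 232.0°; drift -7.3° → track 224.7°, groundspeed 132.8 kt
Leg 2: heading 354.3°; drift +0.8° → track 355.1°, groundspeed 103.8 kt
Leg 3: heading 219.6°; drift -6.2° → track 213.4°, groundspeed 135.9 kt
Leg 4: heading 40.7°; drift +7.6° → track 48.3°, groundspeed 111.7 kt
Leg 5: heading 74.7°; drift +8.9° → track 83.6°, groundspeed 122.6 kt
Leg 6: heading 156.2°; drift +1.8° → track 158.0°, groundspeed 141.4 kt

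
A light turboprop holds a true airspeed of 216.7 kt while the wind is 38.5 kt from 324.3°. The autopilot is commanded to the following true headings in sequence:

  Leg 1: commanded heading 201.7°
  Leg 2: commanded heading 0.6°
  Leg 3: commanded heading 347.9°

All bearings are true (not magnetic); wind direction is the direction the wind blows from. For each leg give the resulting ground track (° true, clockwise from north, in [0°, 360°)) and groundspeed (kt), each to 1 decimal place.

Leg 1: track=193.9°, groundspeed=239.6 kt
Leg 2: track=7.6°, groundspeed=187.1 kt
Leg 3: track=352.8°, groundspeed=182.1 kt

Leg 1: heading 201.7°; drift -7.8° → track 193.9°, groundspeed 239.6 kt
Leg 2: heading 0.6°; drift +7.0° → track 7.6°, groundspeed 187.1 kt
Leg 3: heading 347.9°; drift +4.9° → track 352.8°, groundspeed 182.1 kt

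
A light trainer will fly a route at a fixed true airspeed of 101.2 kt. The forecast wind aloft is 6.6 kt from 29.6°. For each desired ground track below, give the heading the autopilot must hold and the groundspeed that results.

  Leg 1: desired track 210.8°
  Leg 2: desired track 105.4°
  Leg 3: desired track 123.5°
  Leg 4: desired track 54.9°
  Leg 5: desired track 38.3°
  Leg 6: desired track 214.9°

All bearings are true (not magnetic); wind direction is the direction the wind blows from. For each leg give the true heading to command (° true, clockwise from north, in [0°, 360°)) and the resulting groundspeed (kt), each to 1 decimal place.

Leg 1: heading=210.9°, groundspeed=107.8 kt
Leg 2: heading=101.8°, groundspeed=99.4 kt
Leg 3: heading=119.8°, groundspeed=101.4 kt
Leg 4: heading=53.3°, groundspeed=95.2 kt
Leg 5: heading=37.7°, groundspeed=94.7 kt
Leg 6: heading=215.2°, groundspeed=107.8 kt

Leg 1: desired track 210.8°; wind correction +0.1° → command heading 210.9°, groundspeed 107.8 kt
Leg 2: desired track 105.4°; wind correction -3.6° → command heading 101.8°, groundspeed 99.4 kt
Leg 3: desired track 123.5°; wind correction -3.7° → command heading 119.8°, groundspeed 101.4 kt
Leg 4: desired track 54.9°; wind correction -1.6° → command heading 53.3°, groundspeed 95.2 kt
Leg 5: desired track 38.3°; wind correction -0.6° → command heading 37.7°, groundspeed 94.7 kt
Leg 6: desired track 214.9°; wind correction +0.3° → command heading 215.2°, groundspeed 107.8 kt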